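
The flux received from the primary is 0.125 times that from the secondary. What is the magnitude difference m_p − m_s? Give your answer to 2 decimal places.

m_p − m_s = −2.5 log₁₀(F_p/F_s) = −2.5 log₁₀(0.125) = −2.5 × (-0.903) = 2.258.

2.26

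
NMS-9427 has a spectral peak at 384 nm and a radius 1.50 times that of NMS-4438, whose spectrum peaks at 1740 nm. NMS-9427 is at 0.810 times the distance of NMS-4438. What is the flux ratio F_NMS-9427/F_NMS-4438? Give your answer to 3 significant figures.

1.45×10^3

Wien's law: T_NMS-9427/T_NMS-4438 = λ_NMS-4438/λ_NMS-9427 = 1740/384 = 4.531.
L_NMS-9427/L_NMS-4438 = (R_NMS-9427/R_NMS-4438)²(T_NMS-9427/T_NMS-4438)⁴ = (1.50)²(4.531)⁴ = 948.5.
F_NMS-9427/F_NMS-4438 = (L_NMS-9427/L_NMS-4438)/(d_NMS-9427/d_NMS-4438)² = 948.5/(0.810)² = 1446.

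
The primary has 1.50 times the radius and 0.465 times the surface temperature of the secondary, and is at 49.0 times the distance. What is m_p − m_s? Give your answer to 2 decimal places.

10.90

L_p/L_s = (1.50)²(0.465)⁴ = 0.1052.
F_p/F_s = (L_p/L_s)/(d_p/d_s)² = 0.1052/2401 = 4.381×10^-5.
m_p − m_s = −2.5 log₁₀(4.381×10^-5) = 10.90.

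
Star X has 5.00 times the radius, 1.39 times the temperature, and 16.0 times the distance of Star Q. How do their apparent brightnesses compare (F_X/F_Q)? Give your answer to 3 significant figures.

L_X/L_Q = (R_X/R_Q)²(T_X/T_Q)⁴ = (5.00)² × (1.39)⁴ = 93.33.
F_X/F_Q = (L_X/L_Q)/(d_X/d_Q)² = 93.33 / (16.0)² = 0.3646.

0.365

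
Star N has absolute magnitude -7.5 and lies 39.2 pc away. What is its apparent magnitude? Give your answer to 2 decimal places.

-4.53

m = M + 5 log₁₀(d/10 pc) = -7.5 + 5 log₁₀(39.2/10)
  = -7.5 + 5 × 0.593 = -7.5 + 2.97 = -4.53.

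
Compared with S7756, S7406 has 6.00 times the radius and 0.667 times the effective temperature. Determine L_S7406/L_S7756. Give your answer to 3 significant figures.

7.13

From the Stefan–Boltzmann law, L ∝ R²T⁴, so
L_S7406/L_S7756 = (R_S7406/R_S7756)² (T_S7406/T_S7756)⁴ = (6.00)² × (0.667)⁴ = 36.00 × 0.1979 = 7.125.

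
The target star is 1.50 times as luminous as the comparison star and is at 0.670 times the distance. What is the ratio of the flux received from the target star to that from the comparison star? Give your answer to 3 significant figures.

3.34

F = L/(4πd²), so F_t/F_c = (L_t/L_c) / (d_t/d_c)²
= 1.50 / (0.670)² = 1.50 / 0.4489 = 3.342.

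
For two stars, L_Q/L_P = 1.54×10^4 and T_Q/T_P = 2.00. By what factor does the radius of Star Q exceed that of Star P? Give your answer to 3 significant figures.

31.0

L ∝ R²T⁴ gives R ∝ √L / T², so
R_Q/R_P = √(1.54×10^4) / (2.00)² = 124.1 / 4.000 = 31.02.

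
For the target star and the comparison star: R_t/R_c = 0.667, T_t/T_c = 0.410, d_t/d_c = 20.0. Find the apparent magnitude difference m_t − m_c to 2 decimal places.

L_t/L_c = (0.667)²(0.410)⁴ = 0.01257.
F_t/F_c = (L_t/L_c)/(d_t/d_c)² = 0.01257/400.0 = 3.143×10^-5.
m_t − m_c = −2.5 log₁₀(3.143×10^-5) = 11.26.

11.26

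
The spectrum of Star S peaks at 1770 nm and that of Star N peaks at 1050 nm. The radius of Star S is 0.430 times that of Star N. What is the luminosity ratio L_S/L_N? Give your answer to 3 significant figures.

Wien's law gives T ∝ 1/λ_max, so T_S/T_N = λ_N/λ_S = 1050/1770 = 0.5932.
Then L ∝ R²T⁴ gives L_S/L_N = (0.430)² × (0.5932)⁴ = 0.1849 × 0.1238 = 0.02290.

0.0229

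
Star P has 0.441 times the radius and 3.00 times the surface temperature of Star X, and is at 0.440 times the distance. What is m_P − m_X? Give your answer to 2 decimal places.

L_P/L_X = (0.441)²(3.00)⁴ = 15.75.
F_P/F_X = (L_P/L_X)/(d_P/d_X)² = 15.75/0.1936 = 81.37.
m_P − m_X = −2.5 log₁₀(81.37) = -4.78.

-4.78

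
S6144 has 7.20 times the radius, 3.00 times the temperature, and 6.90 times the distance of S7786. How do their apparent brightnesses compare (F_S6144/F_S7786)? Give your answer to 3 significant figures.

L_S6144/L_S7786 = (R_S6144/R_S7786)²(T_S6144/T_S7786)⁴ = (7.20)² × (3.00)⁴ = 4199.
F_S6144/F_S7786 = (L_S6144/L_S7786)/(d_S6144/d_S7786)² = 4199 / (6.90)² = 88.20.

88.2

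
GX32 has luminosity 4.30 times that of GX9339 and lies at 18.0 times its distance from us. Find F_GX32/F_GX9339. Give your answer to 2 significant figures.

F = L/(4πd²), so F_GX32/F_GX9339 = (L_GX32/L_GX9339) / (d_GX32/d_GX9339)²
= 4.30 / (18.0)² = 4.30 / 324.0 = 0.01327.

0.013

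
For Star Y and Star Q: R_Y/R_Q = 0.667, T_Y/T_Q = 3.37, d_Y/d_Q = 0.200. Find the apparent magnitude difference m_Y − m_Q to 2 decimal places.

L_Y/L_Q = (0.667)²(3.37)⁴ = 57.38.
F_Y/F_Q = (L_Y/L_Q)/(d_Y/d_Q)² = 57.38/0.04000 = 1435.
m_Y − m_Q = −2.5 log₁₀(1435) = -7.89.

-7.89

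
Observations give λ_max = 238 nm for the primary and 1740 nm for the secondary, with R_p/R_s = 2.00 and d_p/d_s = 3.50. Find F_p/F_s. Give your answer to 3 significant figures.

Wien's law: T_p/T_s = λ_s/λ_p = 1740/238 = 7.311.
L_p/L_s = (R_p/R_s)²(T_p/T_s)⁴ = (2.00)²(7.311)⁴ = 1.143×10^4.
F_p/F_s = (L_p/L_s)/(d_p/d_s)² = 1.143×10^4/(3.50)² = 932.9.

933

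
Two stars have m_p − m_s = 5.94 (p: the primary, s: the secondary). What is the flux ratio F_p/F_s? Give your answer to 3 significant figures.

F_p/F_s = 10^(−(m_p − m_s)/2.5) = 10^(-5.94/2.5) = 10^-2.376 = 0.004207.

0.00421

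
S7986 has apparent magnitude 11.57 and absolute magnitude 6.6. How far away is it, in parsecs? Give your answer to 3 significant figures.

98.6 pc

m − M = 5 log₁₀(d/10 pc)
11.57 − (6.6) = 4.97 = 5 log₁₀(d/10)
d = 10 × 10^(4.97/5) = 10 × 10^0.994 = 98.63 pc.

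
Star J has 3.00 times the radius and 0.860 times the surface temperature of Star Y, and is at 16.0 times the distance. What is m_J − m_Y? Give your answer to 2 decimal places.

L_J/L_Y = (3.00)²(0.860)⁴ = 4.923.
F_J/F_Y = (L_J/L_Y)/(d_J/d_Y)² = 4.923/256.0 = 0.01923.
m_J − m_Y = −2.5 log₁₀(0.01923) = 4.29.

4.29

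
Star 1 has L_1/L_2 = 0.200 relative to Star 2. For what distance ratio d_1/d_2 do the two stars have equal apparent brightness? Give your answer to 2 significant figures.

0.45

Equal flux requires L_1/d_1² = L_2/d_2², so d_1/d_2 = √(L_1/L_2)
= √(0.200) = 0.4472.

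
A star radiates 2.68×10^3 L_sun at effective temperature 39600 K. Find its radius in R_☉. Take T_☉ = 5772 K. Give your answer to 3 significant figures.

1.10 R_☉

R/R_☉ = √(L/L_☉) / (T/T_☉)² = √(2.68×10^3) / (6.861)²
       = 51.77 / 47.07 = 1.100.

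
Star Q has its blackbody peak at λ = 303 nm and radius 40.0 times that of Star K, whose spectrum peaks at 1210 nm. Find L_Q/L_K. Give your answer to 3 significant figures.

4.07×10^5

Wien's law gives T ∝ 1/λ_max, so T_Q/T_K = λ_K/λ_Q = 1210/303 = 3.993.
Then L ∝ R²T⁴ gives L_Q/L_K = (40.0)² × (3.993)⁴ = 1600 × 254.3 = 4.069×10^5.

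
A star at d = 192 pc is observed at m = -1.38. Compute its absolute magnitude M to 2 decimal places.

M = m − 5 log₁₀(d/10 pc) = -1.38 − 5 log₁₀(192/10)
  = -1.38 − 5 × 1.283 = -1.38 − 6.42 = -7.80.

-7.80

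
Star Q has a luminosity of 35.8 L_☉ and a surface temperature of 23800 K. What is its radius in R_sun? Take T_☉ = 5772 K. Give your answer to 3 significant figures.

R/R_☉ = √(L/L_☉) / (T/T_☉)² = √(35.8) / (4.123)²
       = 5.983 / 17.00 = 0.3519.

0.352 R_sun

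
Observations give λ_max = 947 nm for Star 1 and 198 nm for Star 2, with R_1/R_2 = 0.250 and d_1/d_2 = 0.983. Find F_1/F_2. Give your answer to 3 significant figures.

1.24×10^-4

Wien's law: T_1/T_2 = λ_2/λ_1 = 198/947 = 0.2091.
L_1/L_2 = (R_1/R_2)²(T_1/T_2)⁴ = (0.250)²(0.2091)⁴ = 1.194×10^-4.
F_1/F_2 = (L_1/L_2)/(d_1/d_2)² = 1.194×10^-4/(0.983)² = 1.236×10^-4.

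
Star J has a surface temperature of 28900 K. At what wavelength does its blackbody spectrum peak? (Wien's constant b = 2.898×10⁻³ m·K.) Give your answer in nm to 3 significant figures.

λ_max = b/T = 2.898×10⁻³ / 28900 = 1.00×10^-7 m = 100.3 nm.

100 nm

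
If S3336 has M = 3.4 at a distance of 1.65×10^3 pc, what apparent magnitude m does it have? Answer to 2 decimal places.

m = M + 5 log₁₀(d/10 pc) = 3.4 + 5 log₁₀(1.65×10^3/10)
  = 3.4 + 5 × 2.217 = 3.4 + 11.09 = 14.49.

14.49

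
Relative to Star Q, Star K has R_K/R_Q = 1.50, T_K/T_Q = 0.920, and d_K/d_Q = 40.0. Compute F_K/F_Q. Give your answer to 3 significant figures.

0.00101

L_K/L_Q = (R_K/R_Q)²(T_K/T_Q)⁴ = (1.50)² × (0.920)⁴ = 1.612.
F_K/F_Q = (L_K/L_Q)/(d_K/d_Q)² = 1.612 / (40.0)² = 0.001007.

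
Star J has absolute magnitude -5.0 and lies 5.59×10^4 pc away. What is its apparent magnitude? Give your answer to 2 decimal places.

m = M + 5 log₁₀(d/10 pc) = -5.0 + 5 log₁₀(5.59×10^4/10)
  = -5.0 + 5 × 3.747 = -5.0 + 18.74 = 13.74.

13.74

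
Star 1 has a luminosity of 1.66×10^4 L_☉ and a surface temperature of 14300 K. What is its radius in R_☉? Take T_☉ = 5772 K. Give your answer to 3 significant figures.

R/R_☉ = √(L/L_☉) / (T/T_☉)² = √(1.66×10^4) / (2.477)²
       = 128.8 / 6.138 = 20.99.

21.0 R_☉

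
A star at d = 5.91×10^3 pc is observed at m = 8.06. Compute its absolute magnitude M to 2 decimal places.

M = m − 5 log₁₀(d/10 pc) = 8.06 − 5 log₁₀(5.91×10^3/10)
  = 8.06 − 5 × 2.772 = 8.06 − 13.86 = -5.80.

-5.80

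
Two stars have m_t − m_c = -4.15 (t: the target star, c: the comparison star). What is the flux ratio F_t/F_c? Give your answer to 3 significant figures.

F_t/F_c = 10^(−(m_t − m_c)/2.5) = 10^(4.15/2.5) = 10^1.660 = 45.71.

45.7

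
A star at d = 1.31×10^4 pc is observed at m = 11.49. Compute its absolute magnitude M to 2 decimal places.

-4.10

M = m − 5 log₁₀(d/10 pc) = 11.49 − 5 log₁₀(1.31×10^4/10)
  = 11.49 − 5 × 3.117 = 11.49 − 15.59 = -4.10.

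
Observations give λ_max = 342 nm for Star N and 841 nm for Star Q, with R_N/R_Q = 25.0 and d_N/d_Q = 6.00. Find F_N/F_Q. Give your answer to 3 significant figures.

635

Wien's law: T_N/T_Q = λ_Q/λ_N = 841/342 = 2.459.
L_N/L_Q = (R_N/R_Q)²(T_N/T_Q)⁴ = (25.0)²(2.459)⁴ = 2.285×10^4.
F_N/F_Q = (L_N/L_Q)/(d_N/d_Q)² = 2.285×10^4/(6.00)² = 634.8.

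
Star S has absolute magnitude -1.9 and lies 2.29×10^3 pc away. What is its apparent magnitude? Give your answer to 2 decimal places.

m = M + 5 log₁₀(d/10 pc) = -1.9 + 5 log₁₀(2.29×10^3/10)
  = -1.9 + 5 × 2.360 = -1.9 + 11.80 = 9.90.

9.90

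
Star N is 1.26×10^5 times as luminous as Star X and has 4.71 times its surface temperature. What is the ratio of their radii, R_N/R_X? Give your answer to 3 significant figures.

16.0

L ∝ R²T⁴ gives R ∝ √L / T², so
R_N/R_X = √(1.26×10^5) / (4.71)² = 355.0 / 22.18 = 16.00.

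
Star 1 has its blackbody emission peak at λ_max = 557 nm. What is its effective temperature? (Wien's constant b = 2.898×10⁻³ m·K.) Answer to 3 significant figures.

5.20×10^3 K

T = b/λ_max = 2.898×10⁻³ / (557×10⁻⁹) = 5203 K.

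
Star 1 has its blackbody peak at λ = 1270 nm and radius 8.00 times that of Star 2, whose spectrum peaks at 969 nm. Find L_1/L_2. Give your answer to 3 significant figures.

Wien's law gives T ∝ 1/λ_max, so T_1/T_2 = λ_2/λ_1 = 969/1270 = 0.7630.
Then L ∝ R²T⁴ gives L_1/L_2 = (8.00)² × (0.7630)⁴ = 64.00 × 0.3389 = 21.69.

21.7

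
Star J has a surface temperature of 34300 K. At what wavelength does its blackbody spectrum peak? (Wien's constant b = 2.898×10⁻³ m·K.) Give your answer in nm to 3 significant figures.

λ_max = b/T = 2.898×10⁻³ / 34300 = 8.45×10^-8 m = 84.49 nm.

84.5 nm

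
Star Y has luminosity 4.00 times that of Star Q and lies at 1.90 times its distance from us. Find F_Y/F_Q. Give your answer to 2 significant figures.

1.1

F = L/(4πd²), so F_Y/F_Q = (L_Y/L_Q) / (d_Y/d_Q)²
= 4.00 / (1.90)² = 4.00 / 3.610 = 1.108.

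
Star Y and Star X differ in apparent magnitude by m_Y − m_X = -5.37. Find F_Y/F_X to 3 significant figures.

141

F_Y/F_X = 10^(−(m_Y − m_X)/2.5) = 10^(5.37/2.5) = 10^2.148 = 140.6.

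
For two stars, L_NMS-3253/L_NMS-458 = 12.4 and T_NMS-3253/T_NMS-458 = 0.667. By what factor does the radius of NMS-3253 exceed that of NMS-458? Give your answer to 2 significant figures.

L ∝ R²T⁴ gives R ∝ √L / T², so
R_NMS-3253/R_NMS-458 = √(12.4) / (0.667)² = 3.521 / 0.4449 = 7.915.

7.9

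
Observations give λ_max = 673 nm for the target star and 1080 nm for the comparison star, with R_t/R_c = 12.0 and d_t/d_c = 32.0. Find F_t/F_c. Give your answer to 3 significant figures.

0.933

Wien's law: T_t/T_c = λ_c/λ_t = 1080/673 = 1.605.
L_t/L_c = (R_t/R_c)²(T_t/T_c)⁴ = (12.0)²(1.605)⁴ = 955.0.
F_t/F_c = (L_t/L_c)/(d_t/d_c)² = 955.0/(32.0)² = 0.9326.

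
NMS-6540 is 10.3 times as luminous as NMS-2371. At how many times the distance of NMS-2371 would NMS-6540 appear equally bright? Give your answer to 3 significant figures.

Equal flux requires L_NMS-6540/d_NMS-6540² = L_NMS-2371/d_NMS-2371², so d_NMS-6540/d_NMS-2371 = √(L_NMS-6540/L_NMS-2371)
= √(10.3) = 3.209.

3.21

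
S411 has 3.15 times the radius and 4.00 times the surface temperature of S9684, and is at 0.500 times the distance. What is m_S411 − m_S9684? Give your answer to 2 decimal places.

L_S411/L_S9684 = (3.15)²(4.00)⁴ = 2540.
F_S411/F_S9684 = (L_S411/L_S9684)/(d_S411/d_S9684)² = 2540/0.2500 = 1.016×10^4.
m_S411 − m_S9684 = −2.5 log₁₀(1.016×10^4) = -10.02.

-10.02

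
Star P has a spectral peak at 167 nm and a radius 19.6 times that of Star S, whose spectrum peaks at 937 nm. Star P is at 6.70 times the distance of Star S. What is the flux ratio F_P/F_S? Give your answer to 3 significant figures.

Wien's law: T_P/T_S = λ_S/λ_P = 937/167 = 5.611.
L_P/L_S = (R_P/R_S)²(T_P/T_S)⁴ = (19.6)²(5.611)⁴ = 3.807×10^5.
F_P/F_S = (L_P/L_S)/(d_P/d_S)² = 3.807×10^5/(6.70)² = 8481.

8.48×10^3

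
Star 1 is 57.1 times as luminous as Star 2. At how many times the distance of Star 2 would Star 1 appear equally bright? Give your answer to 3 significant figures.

7.56

Equal flux requires L_1/d_1² = L_2/d_2², so d_1/d_2 = √(L_1/L_2)
= √(57.1) = 7.556.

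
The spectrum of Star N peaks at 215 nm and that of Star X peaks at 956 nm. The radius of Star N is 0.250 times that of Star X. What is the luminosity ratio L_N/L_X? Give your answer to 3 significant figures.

Wien's law gives T ∝ 1/λ_max, so T_N/T_X = λ_X/λ_N = 956/215 = 4.447.
Then L ∝ R²T⁴ gives L_N/L_X = (0.250)² × (4.447)⁴ = 0.06250 × 390.9 = 24.43.

24.4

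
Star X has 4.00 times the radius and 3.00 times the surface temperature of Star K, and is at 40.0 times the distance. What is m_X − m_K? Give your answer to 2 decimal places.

L_X/L_K = (4.00)²(3.00)⁴ = 1296.
F_X/F_K = (L_X/L_K)/(d_X/d_K)² = 1296/1600 = 0.8100.
m_X − m_K = −2.5 log₁₀(0.8100) = 0.23.

0.23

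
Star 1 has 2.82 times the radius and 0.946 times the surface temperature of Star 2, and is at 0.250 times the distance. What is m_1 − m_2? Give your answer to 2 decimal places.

-5.02

L_1/L_2 = (2.82)²(0.946)⁴ = 6.369.
F_1/F_2 = (L_1/L_2)/(d_1/d_2)² = 6.369/0.06250 = 101.9.
m_1 − m_2 = −2.5 log₁₀(101.9) = -5.02.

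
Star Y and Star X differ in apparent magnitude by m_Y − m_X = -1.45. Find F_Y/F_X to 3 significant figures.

F_Y/F_X = 10^(−(m_Y − m_X)/2.5) = 10^(1.45/2.5) = 10^0.580 = 3.802.

3.80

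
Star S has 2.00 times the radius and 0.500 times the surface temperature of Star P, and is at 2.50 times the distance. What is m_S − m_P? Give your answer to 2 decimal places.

3.49

L_S/L_P = (2.00)²(0.500)⁴ = 0.2500.
F_S/F_P = (L_S/L_P)/(d_S/d_P)² = 0.2500/6.250 = 0.04000.
m_S − m_P = −2.5 log₁₀(0.04000) = 3.49.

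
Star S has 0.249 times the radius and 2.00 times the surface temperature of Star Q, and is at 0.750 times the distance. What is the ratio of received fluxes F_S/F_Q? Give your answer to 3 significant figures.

1.76

L_S/L_Q = (R_S/R_Q)²(T_S/T_Q)⁴ = (0.249)² × (2.00)⁴ = 0.9920.
F_S/F_Q = (L_S/L_Q)/(d_S/d_Q)² = 0.9920 / (0.750)² = 1.764.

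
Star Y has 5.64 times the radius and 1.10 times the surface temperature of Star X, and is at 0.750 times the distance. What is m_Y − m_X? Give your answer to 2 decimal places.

-4.80

L_Y/L_X = (5.64)²(1.10)⁴ = 46.57.
F_Y/F_X = (L_Y/L_X)/(d_Y/d_X)² = 46.57/0.5625 = 82.80.
m_Y − m_X = −2.5 log₁₀(82.80) = -4.80.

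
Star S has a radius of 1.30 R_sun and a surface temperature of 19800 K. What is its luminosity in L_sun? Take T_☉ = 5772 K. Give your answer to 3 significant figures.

L/L_☉ = (R/R_☉)² (T/T_☉)⁴ = (1.30)² × (19800/5772)⁴
       = 1.690 × (3.430)⁴ = 1.690 × 138.5 = 234.0.

234 L_sun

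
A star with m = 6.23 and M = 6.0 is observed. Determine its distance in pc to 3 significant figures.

11.1 pc

m − M = 5 log₁₀(d/10 pc)
6.23 − (6.0) = 0.23 = 5 log₁₀(d/10)
d = 10 × 10^(0.23/5) = 10 × 10^0.046 = 11.12 pc.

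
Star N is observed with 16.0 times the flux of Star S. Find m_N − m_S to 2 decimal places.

m_N − m_S = −2.5 log₁₀(F_N/F_S) = −2.5 log₁₀(16.0) = −2.5 × (1.204) = -3.010.

-3.01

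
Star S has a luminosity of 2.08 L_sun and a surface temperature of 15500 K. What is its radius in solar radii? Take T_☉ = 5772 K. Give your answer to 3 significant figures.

0.200 solar radii

R/R_☉ = √(L/L_☉) / (T/T_☉)² = √(2.08) / (2.685)²
       = 1.442 / 7.211 = 0.2000.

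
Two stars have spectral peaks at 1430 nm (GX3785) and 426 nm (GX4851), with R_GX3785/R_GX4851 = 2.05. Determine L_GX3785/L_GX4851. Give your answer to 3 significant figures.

Wien's law gives T ∝ 1/λ_max, so T_GX3785/T_GX4851 = λ_GX4851/λ_GX3785 = 426/1430 = 0.2979.
Then L ∝ R²T⁴ gives L_GX3785/L_GX4851 = (2.05)² × (0.2979)⁴ = 4.202 × 0.007876 = 0.03310.

0.0331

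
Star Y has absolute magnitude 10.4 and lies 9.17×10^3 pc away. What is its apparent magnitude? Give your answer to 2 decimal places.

25.21

m = M + 5 log₁₀(d/10 pc) = 10.4 + 5 log₁₀(9.17×10^3/10)
  = 10.4 + 5 × 2.962 = 10.4 + 14.81 = 25.21.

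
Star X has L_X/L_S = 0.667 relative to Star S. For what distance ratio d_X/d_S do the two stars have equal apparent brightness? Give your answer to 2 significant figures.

Equal flux requires L_X/d_X² = L_S/d_S², so d_X/d_S = √(L_X/L_S)
= √(0.667) = 0.8167.

0.82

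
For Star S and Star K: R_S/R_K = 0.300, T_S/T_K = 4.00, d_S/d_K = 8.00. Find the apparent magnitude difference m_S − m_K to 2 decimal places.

1.11

L_S/L_K = (0.300)²(4.00)⁴ = 23.04.
F_S/F_K = (L_S/L_K)/(d_S/d_K)² = 23.04/64.00 = 0.3600.
m_S − m_K = −2.5 log₁₀(0.3600) = 1.11.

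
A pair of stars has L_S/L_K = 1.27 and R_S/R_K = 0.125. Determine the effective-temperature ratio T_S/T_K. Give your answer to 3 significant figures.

3.00

L ∝ R²T⁴ gives T ∝ (L/R²)^(1/4), so
T_S/T_K = (1.27 / 0.125²)^(1/4) = (81.28)^(1/4) = 3.003.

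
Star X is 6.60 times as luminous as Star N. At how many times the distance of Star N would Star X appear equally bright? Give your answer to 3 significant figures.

2.57

Equal flux requires L_X/d_X² = L_N/d_N², so d_X/d_N = √(L_X/L_N)
= √(6.60) = 2.569.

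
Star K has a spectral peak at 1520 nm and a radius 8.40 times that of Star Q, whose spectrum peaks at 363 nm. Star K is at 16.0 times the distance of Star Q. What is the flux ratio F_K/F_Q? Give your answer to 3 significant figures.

Wien's law: T_K/T_Q = λ_Q/λ_K = 363/1520 = 0.2388.
L_K/L_Q = (R_K/R_Q)²(T_K/T_Q)⁴ = (8.40)²(0.2388)⁴ = 0.2295.
F_K/F_Q = (L_K/L_Q)/(d_K/d_Q)² = 0.2295/(16.0)² = 8.965×10^-4.

8.97×10^-4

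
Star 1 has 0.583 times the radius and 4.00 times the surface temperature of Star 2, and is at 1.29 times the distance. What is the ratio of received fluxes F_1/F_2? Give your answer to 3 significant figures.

52.3

L_1/L_2 = (R_1/R_2)²(T_1/T_2)⁴ = (0.583)² × (4.00)⁴ = 87.01.
F_1/F_2 = (L_1/L_2)/(d_1/d_2)² = 87.01 / (1.29)² = 52.29.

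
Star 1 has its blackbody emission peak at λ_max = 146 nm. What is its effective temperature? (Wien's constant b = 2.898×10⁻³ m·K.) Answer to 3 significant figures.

T = b/λ_max = 2.898×10⁻³ / (146×10⁻⁹) = 1.985×10^4 K.

1.98×10^4 K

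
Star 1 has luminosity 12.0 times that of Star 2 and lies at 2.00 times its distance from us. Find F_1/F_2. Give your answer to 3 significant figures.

F = L/(4πd²), so F_1/F_2 = (L_1/L_2) / (d_1/d_2)²
= 12.0 / (2.00)² = 12.0 / 4.000 = 3.000.

3.00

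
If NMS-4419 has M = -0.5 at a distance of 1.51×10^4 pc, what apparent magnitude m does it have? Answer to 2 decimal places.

m = M + 5 log₁₀(d/10 pc) = -0.5 + 5 log₁₀(1.51×10^4/10)
  = -0.5 + 5 × 3.179 = -0.5 + 15.89 = 15.39.

15.39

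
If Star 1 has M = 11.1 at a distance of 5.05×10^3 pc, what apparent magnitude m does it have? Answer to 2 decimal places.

m = M + 5 log₁₀(d/10 pc) = 11.1 + 5 log₁₀(5.05×10^3/10)
  = 11.1 + 5 × 2.703 = 11.1 + 13.52 = 24.62.

24.62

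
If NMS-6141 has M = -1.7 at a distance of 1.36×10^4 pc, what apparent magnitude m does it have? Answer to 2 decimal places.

13.97

m = M + 5 log₁₀(d/10 pc) = -1.7 + 5 log₁₀(1.36×10^4/10)
  = -1.7 + 5 × 3.134 = -1.7 + 15.67 = 13.97.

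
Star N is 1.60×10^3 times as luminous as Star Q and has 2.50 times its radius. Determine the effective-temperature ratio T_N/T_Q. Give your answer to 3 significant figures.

4.00

L ∝ R²T⁴ gives T ∝ (L/R²)^(1/4), so
T_N/T_Q = (1.60×10^3 / 2.50²)^(1/4) = (256.0)^(1/4) = 4.000.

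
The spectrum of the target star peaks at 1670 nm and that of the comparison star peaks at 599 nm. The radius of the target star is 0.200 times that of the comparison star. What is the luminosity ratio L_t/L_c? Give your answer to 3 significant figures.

Wien's law gives T ∝ 1/λ_max, so T_t/T_c = λ_c/λ_t = 599/1670 = 0.3587.
Then L ∝ R²T⁴ gives L_t/L_c = (0.200)² × (0.3587)⁴ = 0.04000 × 0.01655 = 6.621×10^-4.

6.62×10^-4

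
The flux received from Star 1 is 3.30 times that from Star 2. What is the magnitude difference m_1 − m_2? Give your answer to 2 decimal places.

-1.30

m_1 − m_2 = −2.5 log₁₀(F_1/F_2) = −2.5 log₁₀(3.30) = −2.5 × (0.519) = -1.296.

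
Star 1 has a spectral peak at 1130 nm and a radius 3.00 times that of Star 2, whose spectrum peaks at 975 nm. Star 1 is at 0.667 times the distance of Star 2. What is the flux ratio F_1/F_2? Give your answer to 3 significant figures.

Wien's law: T_1/T_2 = λ_2/λ_1 = 975/1130 = 0.8628.
L_1/L_2 = (R_1/R_2)²(T_1/T_2)⁴ = (3.00)²(0.8628)⁴ = 4.988.
F_1/F_2 = (L_1/L_2)/(d_1/d_2)² = 4.988/(0.667)² = 11.21.

11.2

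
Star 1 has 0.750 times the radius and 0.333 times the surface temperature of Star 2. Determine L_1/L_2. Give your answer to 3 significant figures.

0.00692

From the Stefan–Boltzmann law, L ∝ R²T⁴, so
L_1/L_2 = (R_1/R_2)² (T_1/T_2)⁴ = (0.750)² × (0.333)⁴ = 0.5625 × 0.01230 = 0.006917.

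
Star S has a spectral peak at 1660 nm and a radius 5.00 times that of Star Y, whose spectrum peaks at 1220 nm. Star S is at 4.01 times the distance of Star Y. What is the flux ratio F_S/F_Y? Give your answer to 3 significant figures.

0.454

Wien's law: T_S/T_Y = λ_Y/λ_S = 1220/1660 = 0.7349.
L_S/L_Y = (R_S/R_Y)²(T_S/T_Y)⁴ = (5.00)²(0.7349)⁴ = 7.294.
F_S/F_Y = (L_S/L_Y)/(d_S/d_Y)² = 7.294/(4.01)² = 0.4536.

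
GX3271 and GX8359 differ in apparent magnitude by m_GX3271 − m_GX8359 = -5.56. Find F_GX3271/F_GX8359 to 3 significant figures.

F_GX3271/F_GX8359 = 10^(−(m_GX3271 − m_GX8359)/2.5) = 10^(5.56/2.5) = 10^2.224 = 167.5.

167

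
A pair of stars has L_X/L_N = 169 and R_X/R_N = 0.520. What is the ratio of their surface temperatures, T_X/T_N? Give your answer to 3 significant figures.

L ∝ R²T⁴ gives T ∝ (L/R²)^(1/4), so
T_X/T_N = (169 / 0.520²)^(1/4) = (625.0)^(1/4) = 5.000.

5.00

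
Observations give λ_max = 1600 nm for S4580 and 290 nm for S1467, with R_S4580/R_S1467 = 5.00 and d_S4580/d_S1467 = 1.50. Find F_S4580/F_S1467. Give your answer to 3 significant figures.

Wien's law: T_S4580/T_S1467 = λ_S1467/λ_S4580 = 290/1600 = 0.1812.
L_S4580/L_S1467 = (R_S4580/R_S1467)²(T_S4580/T_S1467)⁴ = (5.00)²(0.1812)⁴ = 0.02698.
F_S4580/F_S1467 = (L_S4580/L_S1467)/(d_S4580/d_S1467)² = 0.02698/(1.50)² = 0.01199.

0.0120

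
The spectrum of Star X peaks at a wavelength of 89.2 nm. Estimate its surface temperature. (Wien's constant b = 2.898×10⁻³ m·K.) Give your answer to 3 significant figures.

T = b/λ_max = 2.898×10⁻³ / (89.2×10⁻⁹) = 3.249×10^4 K.

3.25×10^4 K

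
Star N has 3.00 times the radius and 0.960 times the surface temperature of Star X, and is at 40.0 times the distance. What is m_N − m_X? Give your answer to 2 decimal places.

L_N/L_X = (3.00)²(0.960)⁴ = 7.644.
F_N/F_X = (L_N/L_X)/(d_N/d_X)² = 7.644/1600 = 0.004778.
m_N − m_X = −2.5 log₁₀(0.004778) = 5.80.

5.80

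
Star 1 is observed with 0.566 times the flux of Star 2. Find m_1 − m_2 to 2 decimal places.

0.62

m_1 − m_2 = −2.5 log₁₀(F_1/F_2) = −2.5 log₁₀(0.566) = −2.5 × (-0.247) = 0.618.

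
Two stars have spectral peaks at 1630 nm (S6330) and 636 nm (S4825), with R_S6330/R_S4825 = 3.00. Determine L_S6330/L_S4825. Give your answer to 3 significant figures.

Wien's law gives T ∝ 1/λ_max, so T_S6330/T_S4825 = λ_S4825/λ_S6330 = 636/1630 = 0.3902.
Then L ∝ R²T⁴ gives L_S6330/L_S4825 = (3.00)² × (0.3902)⁴ = 9.000 × 0.02318 = 0.2086.

0.209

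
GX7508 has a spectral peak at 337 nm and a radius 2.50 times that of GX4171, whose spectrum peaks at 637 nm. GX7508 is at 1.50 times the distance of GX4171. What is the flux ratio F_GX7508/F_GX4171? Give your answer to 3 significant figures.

35.5

Wien's law: T_GX7508/T_GX4171 = λ_GX4171/λ_GX7508 = 637/337 = 1.890.
L_GX7508/L_GX4171 = (R_GX7508/R_GX4171)²(T_GX7508/T_GX4171)⁴ = (2.50)²(1.890)⁴ = 79.78.
F_GX7508/F_GX4171 = (L_GX7508/L_GX4171)/(d_GX7508/d_GX4171)² = 79.78/(1.50)² = 35.46.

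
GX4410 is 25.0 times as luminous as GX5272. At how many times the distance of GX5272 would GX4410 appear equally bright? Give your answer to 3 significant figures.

Equal flux requires L_GX4410/d_GX4410² = L_GX5272/d_GX5272², so d_GX4410/d_GX5272 = √(L_GX4410/L_GX5272)
= √(25.0) = 5.000.

5.00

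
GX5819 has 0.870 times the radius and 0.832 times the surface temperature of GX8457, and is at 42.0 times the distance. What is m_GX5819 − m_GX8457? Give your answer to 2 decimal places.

9.22

L_GX5819/L_GX8457 = (0.870)²(0.832)⁴ = 0.3627.
F_GX5819/F_GX8457 = (L_GX5819/L_GX8457)/(d_GX5819/d_GX8457)² = 0.3627/1764 = 2.056×10^-4.
m_GX5819 − m_GX8457 = −2.5 log₁₀(2.056×10^-4) = 9.22.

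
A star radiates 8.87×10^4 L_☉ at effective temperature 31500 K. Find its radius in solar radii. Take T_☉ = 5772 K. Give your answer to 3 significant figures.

10.0 solar radii

R/R_☉ = √(L/L_☉) / (T/T_☉)² = √(8.87×10^4) / (5.457)²
       = 297.8 / 29.78 = 10.00.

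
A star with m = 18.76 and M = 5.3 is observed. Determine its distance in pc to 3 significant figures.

m − M = 5 log₁₀(d/10 pc)
18.76 − (5.3) = 13.46 = 5 log₁₀(d/10)
d = 10 × 10^(13.46/5) = 10 × 10^2.692 = 4920 pc.

4.92×10^3 pc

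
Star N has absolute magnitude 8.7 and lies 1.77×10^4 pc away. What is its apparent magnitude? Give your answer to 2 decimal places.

24.94

m = M + 5 log₁₀(d/10 pc) = 8.7 + 5 log₁₀(1.77×10^4/10)
  = 8.7 + 5 × 3.248 = 8.7 + 16.24 = 24.94.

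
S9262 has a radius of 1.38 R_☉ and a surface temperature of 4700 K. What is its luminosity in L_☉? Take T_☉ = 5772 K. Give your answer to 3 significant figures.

0.837 L_☉

L/L_☉ = (R/R_☉)² (T/T_☉)⁴ = (1.38)² × (4700/5772)⁴
       = 1.904 × (0.8143)⁴ = 1.904 × 0.4396 = 0.8372.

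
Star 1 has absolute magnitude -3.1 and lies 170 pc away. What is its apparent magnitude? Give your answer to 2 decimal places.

m = M + 5 log₁₀(d/10 pc) = -3.1 + 5 log₁₀(170/10)
  = -3.1 + 5 × 1.230 = -3.1 + 6.15 = 3.05.

3.05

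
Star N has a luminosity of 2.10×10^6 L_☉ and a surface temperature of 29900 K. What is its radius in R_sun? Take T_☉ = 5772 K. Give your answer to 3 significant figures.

54.0 R_sun

R/R_☉ = √(L/L_☉) / (T/T_☉)² = √(2.10×10^6) / (5.180)²
       = 1449 / 26.83 = 54.00.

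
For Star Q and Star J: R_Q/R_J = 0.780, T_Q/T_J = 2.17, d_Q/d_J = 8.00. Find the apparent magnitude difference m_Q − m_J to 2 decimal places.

L_Q/L_J = (0.780)²(2.17)⁴ = 13.49.
F_Q/F_J = (L_Q/L_J)/(d_Q/d_J)² = 13.49/64.00 = 0.2108.
m_Q − m_J = −2.5 log₁₀(0.2108) = 1.69.

1.69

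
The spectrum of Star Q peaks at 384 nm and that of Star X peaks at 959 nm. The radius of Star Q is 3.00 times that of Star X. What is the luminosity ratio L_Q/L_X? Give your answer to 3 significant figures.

Wien's law gives T ∝ 1/λ_max, so T_Q/T_X = λ_X/λ_Q = 959/384 = 2.497.
Then L ∝ R²T⁴ gives L_Q/L_X = (3.00)² × (2.497)⁴ = 9.000 × 38.90 = 350.1.

350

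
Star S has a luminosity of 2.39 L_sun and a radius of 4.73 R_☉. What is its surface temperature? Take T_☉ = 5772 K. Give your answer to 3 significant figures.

3.30×10^3 K

T/T_☉ = (L/L_☉)^(1/4) / (R/R_☉)^(1/2)
T = 5772 × (2.39)^(1/4) / √(4.73) = 5772 × 1.243 / 2.175 = 3300 K.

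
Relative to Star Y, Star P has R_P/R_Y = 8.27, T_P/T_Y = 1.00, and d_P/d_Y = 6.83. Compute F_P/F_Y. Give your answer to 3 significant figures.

1.47

L_P/L_Y = (R_P/R_Y)²(T_P/T_Y)⁴ = (8.27)² × (1.00)⁴ = 68.39.
F_P/F_Y = (L_P/L_Y)/(d_P/d_Y)² = 68.39 / (6.83)² = 1.466.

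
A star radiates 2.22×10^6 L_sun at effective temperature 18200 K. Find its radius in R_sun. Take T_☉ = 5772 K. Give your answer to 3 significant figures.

150 R_sun

R/R_☉ = √(L/L_☉) / (T/T_☉)² = √(2.22×10^6) / (3.153)²
       = 1490 / 9.942 = 149.9.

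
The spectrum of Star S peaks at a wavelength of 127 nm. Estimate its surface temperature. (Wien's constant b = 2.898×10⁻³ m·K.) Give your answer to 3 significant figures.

T = b/λ_max = 2.898×10⁻³ / (127×10⁻⁹) = 2.282×10^4 K.

2.28×10^4 K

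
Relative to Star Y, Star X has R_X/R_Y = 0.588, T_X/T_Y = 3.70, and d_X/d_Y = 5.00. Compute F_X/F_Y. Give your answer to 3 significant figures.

L_X/L_Y = (R_X/R_Y)²(T_X/T_Y)⁴ = (0.588)² × (3.70)⁴ = 64.80.
F_X/F_Y = (L_X/L_Y)/(d_X/d_Y)² = 64.80 / (5.00)² = 2.592.

2.59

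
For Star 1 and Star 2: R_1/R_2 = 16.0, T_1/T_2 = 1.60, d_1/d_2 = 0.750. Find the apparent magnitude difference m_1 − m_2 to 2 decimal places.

-8.69

L_1/L_2 = (16.0)²(1.60)⁴ = 1678.
F_1/F_2 = (L_1/L_2)/(d_1/d_2)² = 1678/0.5625 = 2983.
m_1 − m_2 = −2.5 log₁₀(2983) = -8.69.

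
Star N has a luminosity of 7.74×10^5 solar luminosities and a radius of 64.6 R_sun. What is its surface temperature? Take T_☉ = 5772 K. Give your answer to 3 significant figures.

2.13×10^4 K

T/T_☉ = (L/L_☉)^(1/4) / (R/R_☉)^(1/2)
T = 5772 × (7.74×10^5)^(1/4) / √(64.6) = 5772 × 29.66 / 8.037 = 2.130×10^4 K.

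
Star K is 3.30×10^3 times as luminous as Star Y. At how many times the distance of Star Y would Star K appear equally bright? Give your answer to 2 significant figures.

57

Equal flux requires L_K/d_K² = L_Y/d_Y², so d_K/d_Y = √(L_K/L_Y)
= √(3.30×10^3) = 57.45.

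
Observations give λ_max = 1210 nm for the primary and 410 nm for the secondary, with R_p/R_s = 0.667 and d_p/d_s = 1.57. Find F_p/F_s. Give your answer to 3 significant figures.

0.00238

Wien's law: T_p/T_s = λ_s/λ_p = 410/1210 = 0.3388.
L_p/L_s = (R_p/R_s)²(T_p/T_s)⁴ = (0.667)²(0.3388)⁴ = 0.005865.
F_p/F_s = (L_p/L_s)/(d_p/d_s)² = 0.005865/(1.57)² = 0.002379.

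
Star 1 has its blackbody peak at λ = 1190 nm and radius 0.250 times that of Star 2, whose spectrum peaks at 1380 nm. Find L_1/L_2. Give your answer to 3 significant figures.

0.113

Wien's law gives T ∝ 1/λ_max, so T_1/T_2 = λ_2/λ_1 = 1380/1190 = 1.160.
Then L ∝ R²T⁴ gives L_1/L_2 = (0.250)² × (1.160)⁴ = 0.06250 × 1.809 = 0.1130.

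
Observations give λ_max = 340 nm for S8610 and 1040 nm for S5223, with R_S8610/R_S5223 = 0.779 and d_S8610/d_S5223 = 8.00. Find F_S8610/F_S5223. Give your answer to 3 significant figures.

0.830

Wien's law: T_S8610/T_S5223 = λ_S5223/λ_S8610 = 1040/340 = 3.059.
L_S8610/L_S5223 = (R_S8610/R_S5223)²(T_S8610/T_S5223)⁴ = (0.779)²(3.059)⁴ = 53.12.
F_S8610/F_S5223 = (L_S8610/L_S5223)/(d_S8610/d_S5223)² = 53.12/(8.00)² = 0.8301.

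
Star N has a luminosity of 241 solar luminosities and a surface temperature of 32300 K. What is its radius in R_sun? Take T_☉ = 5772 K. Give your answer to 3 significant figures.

0.496 R_sun

R/R_☉ = √(L/L_☉) / (T/T_☉)² = √(241) / (5.596)²
       = 15.52 / 31.31 = 0.4957.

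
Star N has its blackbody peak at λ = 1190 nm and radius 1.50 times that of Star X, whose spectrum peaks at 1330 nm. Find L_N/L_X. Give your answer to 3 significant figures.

Wien's law gives T ∝ 1/λ_max, so T_N/T_X = λ_X/λ_N = 1330/1190 = 1.118.
Then L ∝ R²T⁴ gives L_N/L_X = (1.50)² × (1.118)⁴ = 2.250 × 1.560 = 3.511.

3.51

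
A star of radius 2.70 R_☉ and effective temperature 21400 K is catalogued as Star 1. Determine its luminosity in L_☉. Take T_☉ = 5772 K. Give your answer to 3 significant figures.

L/L_☉ = (R/R_☉)² (T/T_☉)⁴ = (2.70)² × (21400/5772)⁴
       = 7.290 × (3.708)⁴ = 7.290 × 189.0 = 1377.

1.38×10^3 L_☉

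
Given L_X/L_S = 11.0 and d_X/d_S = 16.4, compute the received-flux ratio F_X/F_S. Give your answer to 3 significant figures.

F = L/(4πd²), so F_X/F_S = (L_X/L_S) / (d_X/d_S)²
= 11.0 / (16.4)² = 11.0 / 269.0 = 0.04090.

0.0409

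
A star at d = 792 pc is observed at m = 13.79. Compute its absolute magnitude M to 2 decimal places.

M = m − 5 log₁₀(d/10 pc) = 13.79 − 5 log₁₀(792/10)
  = 13.79 − 5 × 1.899 = 13.79 − 9.49 = 4.30.

4.30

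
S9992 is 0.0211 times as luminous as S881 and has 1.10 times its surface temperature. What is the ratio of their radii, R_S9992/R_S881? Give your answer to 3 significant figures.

L ∝ R²T⁴ gives R ∝ √L / T², so
R_S9992/R_S881 = √(0.0211) / (1.10)² = 0.1453 / 1.210 = 0.1200.

0.120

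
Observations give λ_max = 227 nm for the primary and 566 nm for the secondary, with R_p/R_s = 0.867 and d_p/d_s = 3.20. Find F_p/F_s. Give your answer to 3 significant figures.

Wien's law: T_p/T_s = λ_s/λ_p = 566/227 = 2.493.
L_p/L_s = (R_p/R_s)²(T_p/T_s)⁴ = (0.867)²(2.493)⁴ = 29.05.
F_p/F_s = (L_p/L_s)/(d_p/d_s)² = 29.05/(3.20)² = 2.837.

2.84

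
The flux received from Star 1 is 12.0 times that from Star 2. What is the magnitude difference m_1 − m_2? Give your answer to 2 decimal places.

-2.70

m_1 − m_2 = −2.5 log₁₀(F_1/F_2) = −2.5 log₁₀(12.0) = −2.5 × (1.079) = -2.698.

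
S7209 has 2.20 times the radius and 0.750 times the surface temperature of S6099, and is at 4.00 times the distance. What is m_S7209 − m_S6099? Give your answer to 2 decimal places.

2.55

L_S7209/L_S6099 = (2.20)²(0.750)⁴ = 1.531.
F_S7209/F_S6099 = (L_S7209/L_S6099)/(d_S7209/d_S6099)² = 1.531/16.00 = 0.09571.
m_S7209 − m_S6099 = −2.5 log₁₀(0.09571) = 2.55.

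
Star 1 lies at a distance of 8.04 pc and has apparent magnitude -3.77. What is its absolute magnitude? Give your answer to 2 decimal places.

M = m − 5 log₁₀(d/10 pc) = -3.77 − 5 log₁₀(8.04/10)
  = -3.77 − 5 × -0.095 = -3.77 − -0.47 = -3.30.

-3.30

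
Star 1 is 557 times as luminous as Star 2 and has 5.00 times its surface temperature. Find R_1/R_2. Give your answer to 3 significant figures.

0.944

L ∝ R²T⁴ gives R ∝ √L / T², so
R_1/R_2 = √(557) / (5.00)² = 23.60 / 25.00 = 0.9440.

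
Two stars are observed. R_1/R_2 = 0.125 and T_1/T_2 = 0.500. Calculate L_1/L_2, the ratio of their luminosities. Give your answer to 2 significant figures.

9.8×10^-4

From the Stefan–Boltzmann law, L ∝ R²T⁴, so
L_1/L_2 = (R_1/R_2)² (T_1/T_2)⁴ = (0.125)² × (0.500)⁴ = 0.01562 × 0.06250 = 9.766×10^-4.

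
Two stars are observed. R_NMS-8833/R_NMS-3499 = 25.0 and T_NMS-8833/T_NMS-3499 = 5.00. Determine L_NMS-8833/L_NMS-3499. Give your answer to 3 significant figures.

3.91×10^5

From the Stefan–Boltzmann law, L ∝ R²T⁴, so
L_NMS-8833/L_NMS-3499 = (R_NMS-8833/R_NMS-3499)² (T_NMS-8833/T_NMS-3499)⁴ = (25.0)² × (5.00)⁴ = 625.0 × 625.0 = 3.906×10^5.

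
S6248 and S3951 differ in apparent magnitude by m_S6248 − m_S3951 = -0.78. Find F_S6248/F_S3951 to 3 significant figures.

F_S6248/F_S3951 = 10^(−(m_S6248 − m_S3951)/2.5) = 10^(0.78/2.5) = 10^0.312 = 2.051.

2.05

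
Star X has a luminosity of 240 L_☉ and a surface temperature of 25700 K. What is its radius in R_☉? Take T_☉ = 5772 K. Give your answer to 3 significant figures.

0.781 R_☉

R/R_☉ = √(L/L_☉) / (T/T_☉)² = √(240) / (4.453)²
       = 15.49 / 19.83 = 0.7814.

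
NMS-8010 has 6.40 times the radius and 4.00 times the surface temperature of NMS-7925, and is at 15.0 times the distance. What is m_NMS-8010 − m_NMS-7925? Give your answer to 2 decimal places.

L_NMS-8010/L_NMS-7925 = (6.40)²(4.00)⁴ = 1.049×10^4.
F_NMS-8010/F_NMS-7925 = (L_NMS-8010/L_NMS-7925)/(d_NMS-8010/d_NMS-7925)² = 1.049×10^4/225.0 = 46.60.
m_NMS-8010 − m_NMS-7925 = −2.5 log₁₀(46.60) = -4.17.

-4.17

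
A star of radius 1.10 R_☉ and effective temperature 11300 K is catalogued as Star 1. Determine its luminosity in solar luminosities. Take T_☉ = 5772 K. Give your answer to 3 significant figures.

17.8 solar luminosities

L/L_☉ = (R/R_☉)² (T/T_☉)⁴ = (1.10)² × (11300/5772)⁴
       = 1.210 × (1.958)⁴ = 1.210 × 14.69 = 17.77.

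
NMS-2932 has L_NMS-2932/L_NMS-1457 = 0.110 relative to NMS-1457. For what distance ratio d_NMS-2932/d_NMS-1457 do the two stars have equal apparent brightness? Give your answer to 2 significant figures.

0.33

Equal flux requires L_NMS-2932/d_NMS-2932² = L_NMS-1457/d_NMS-1457², so d_NMS-2932/d_NMS-1457 = √(L_NMS-2932/L_NMS-1457)
= √(0.110) = 0.3317.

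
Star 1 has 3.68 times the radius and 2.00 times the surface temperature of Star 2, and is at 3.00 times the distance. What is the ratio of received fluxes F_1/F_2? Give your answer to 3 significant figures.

L_1/L_2 = (R_1/R_2)²(T_1/T_2)⁴ = (3.68)² × (2.00)⁴ = 216.7.
F_1/F_2 = (L_1/L_2)/(d_1/d_2)² = 216.7 / (3.00)² = 24.08.

24.1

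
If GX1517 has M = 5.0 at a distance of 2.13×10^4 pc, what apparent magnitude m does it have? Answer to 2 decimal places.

m = M + 5 log₁₀(d/10 pc) = 5.0 + 5 log₁₀(2.13×10^4/10)
  = 5.0 + 5 × 3.328 = 5.0 + 16.64 = 21.64.

21.64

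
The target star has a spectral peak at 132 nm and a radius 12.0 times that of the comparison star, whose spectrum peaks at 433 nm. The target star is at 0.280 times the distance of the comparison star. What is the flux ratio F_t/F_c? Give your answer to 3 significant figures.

Wien's law: T_t/T_c = λ_c/λ_t = 433/132 = 3.280.
L_t/L_c = (R_t/R_c)²(T_t/T_c)⁴ = (12.0)²(3.280)⁴ = 1.667×10^4.
F_t/F_c = (L_t/L_c)/(d_t/d_c)² = 1.667×10^4/(0.280)² = 2.127×10^5.

2.13×10^5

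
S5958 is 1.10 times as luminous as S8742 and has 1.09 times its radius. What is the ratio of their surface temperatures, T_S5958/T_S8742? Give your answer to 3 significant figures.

0.981

L ∝ R²T⁴ gives T ∝ (L/R²)^(1/4), so
T_S5958/T_S8742 = (1.10 / 1.09²)^(1/4) = (0.9258)^(1/4) = 0.9809.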